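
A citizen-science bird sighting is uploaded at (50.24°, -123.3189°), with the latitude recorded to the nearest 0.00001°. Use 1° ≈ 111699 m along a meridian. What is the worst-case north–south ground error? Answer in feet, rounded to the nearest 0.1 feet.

Rounding to 5 decimal places leaves the latitude within ±5e-06° of the true value.
So the N–S error is at most 5e-06 × 111699 = 0.558495 m.
Converting: 0.558495 m × 3.2808 ft/m ≈ 1.8323 ft.

1.8 feet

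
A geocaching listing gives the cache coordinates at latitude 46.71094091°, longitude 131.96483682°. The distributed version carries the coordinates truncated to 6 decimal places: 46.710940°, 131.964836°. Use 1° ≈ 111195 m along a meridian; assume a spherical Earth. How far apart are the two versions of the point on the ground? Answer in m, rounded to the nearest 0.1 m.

0.1 m

The latitude changed by +0.00000091° and the longitude by +0.00000082°.
N–S: 0.00000091° × 111195 m/° = 0.101187 m.
East–west at this latitude: 0.00000082° × 111195 × cos 46.7109° ≈ 0.00000082 × 76244.1 = 0.0625202 m.
Combined displacement = (0.101187² + 0.0625202²)^½ ≈ 0.118944 m.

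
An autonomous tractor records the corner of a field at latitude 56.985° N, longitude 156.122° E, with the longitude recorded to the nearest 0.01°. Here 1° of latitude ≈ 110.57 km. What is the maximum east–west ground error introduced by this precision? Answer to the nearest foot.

988 feet

Rounding to 2 decimal places leaves the longitude within ±0.005° of the true value.
At latitude 56.985° a degree of longitude spans 110570 m × cos 56.985° = 110570 × 0.5449 ≈ 60245 m.
East–west error: 0.005° × 60245 m/° ≈ 301.225 m.
In feet: 301.225 m ÷ 0.3048 ≈ 988.27 ft.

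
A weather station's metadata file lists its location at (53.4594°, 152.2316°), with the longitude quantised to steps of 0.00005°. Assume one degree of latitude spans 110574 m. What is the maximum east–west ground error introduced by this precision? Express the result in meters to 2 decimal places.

1.65 meters

With a 0.00005° grid the true value lies within half a step, ±0.00005°/2 = ±2.5e-05°, of the stored one.
Parallels shrink by cos φ, so at 53.4594° a degree of longitude is 110574 × 0.5954 ≈ 65834.9 m.
East–west error: 2.5e-05° × 65834.9 m/° ≈ 1.64587 m.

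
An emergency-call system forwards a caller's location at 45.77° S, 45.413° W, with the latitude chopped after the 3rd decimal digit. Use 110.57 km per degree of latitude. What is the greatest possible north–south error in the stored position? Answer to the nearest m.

Truncating at 3 decimal places can drop up to a full unit in the last place, so the latitude may be off by as much as 0.001°.
So the N–S error is at most 0.001 × 110570 = 110.57 m.

111 m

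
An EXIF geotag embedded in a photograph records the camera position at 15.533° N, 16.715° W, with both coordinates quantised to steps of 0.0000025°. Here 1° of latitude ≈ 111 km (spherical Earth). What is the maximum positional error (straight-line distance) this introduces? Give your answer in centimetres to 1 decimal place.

19.3 centimetres

With a 0.0000025° grid the true value lies within half a step, ±0.0000025°/2 = ±1.25e-06°, of the stored one.
N–S: 1.25e-06° × 111000 m/° = 0.13875 m.
Longitude error → 1.25e-06 × 111000 × cos 15.533° = 1.25e-06 × 111000 × 0.9635 ≈ 0.133682 m.
Worst case both components are at the extreme and orthogonal: √(0.13875² + 0.133682²) ≈ 0.192672 m.
That is 0.192672 m = 19.267 cm.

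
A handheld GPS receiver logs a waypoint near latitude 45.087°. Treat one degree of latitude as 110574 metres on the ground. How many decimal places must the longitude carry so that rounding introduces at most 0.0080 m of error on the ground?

7 decimal places

At 45.087° one degree of longitude covers 110574 × cos 45.087° ≈ 110574 × 0.7060 ≈ 78068.8 m.
Rounding to N decimal places gives at most 0.5 × 10⁻ᴺ degrees of error, i.e. 0.5 × 10⁻ᴺ × 78068.8 m.
Need 0.5 × 78068.8 × 10⁻ᴺ ≤ 0.0080 → 10⁻ᴺ ≤ 2.049e-07, so N ≥ 6.69.
At 6 places the error can reach 0.039 m, but 7 places keeps it to 0.0039 m.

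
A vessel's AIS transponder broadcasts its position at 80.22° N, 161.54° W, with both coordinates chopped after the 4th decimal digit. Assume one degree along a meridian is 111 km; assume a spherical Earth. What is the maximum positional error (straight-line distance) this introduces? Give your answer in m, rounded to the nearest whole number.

Truncating at 4 decimal places can drop up to a full unit in the last place, so each coordinate may be off by as much as 0.0001°.
N–S: 0.0001° × 111000 m/° = 11.1 m.
East–west component at 80.22°: 0.0001° × 111000 × cos 80.22° ≈ 0.0001 × 18855.1 ≈ 1.88551 m.
Combining orthogonally: (11.1² + 1.88551²)^½ ≈ 11.259 m.

11 m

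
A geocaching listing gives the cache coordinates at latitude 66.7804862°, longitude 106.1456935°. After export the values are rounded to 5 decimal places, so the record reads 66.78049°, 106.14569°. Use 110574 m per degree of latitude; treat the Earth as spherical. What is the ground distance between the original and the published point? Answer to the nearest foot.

1 feet

Δlat = 66.7804862 − 66.78049 = -0.0000038°; Δlon = 106.1456935 − 106.14569 = +0.0000035°.
N–S: -0.0000038° × 110574 m/° = -0.420181 m.
E–W at 66.7805°: 0.0000035° × 110574 × cos 66.7805° = 0.0000035 × 110574 × 0.3943 ≈ 0.15258 m.
Distance: √(0.420181² + 0.15258²) ≈ 0.447027 m.
In feet: 0.447027 m ÷ 0.3048 ≈ 1.4666 ft.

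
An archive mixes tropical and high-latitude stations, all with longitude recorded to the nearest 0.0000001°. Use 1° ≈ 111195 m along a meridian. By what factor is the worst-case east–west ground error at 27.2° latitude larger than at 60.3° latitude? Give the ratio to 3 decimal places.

1.795

Rounding to 7 decimal places leaves the longitude within ±5e-08° of the true value.
At 27.2°: 5e-08° × 111195 × cos 27.2° = 5e-08 × 111195 × 0.8894 ≈ 0.0049449 m.
Error at 60.3° = 5e-08° × 111195 × cos 60.3° ≈ 0.0055597 × 0.4955 = 0.0027546 m.
The ratio reduces to cos 27.2° / cos 60.3° = 0.8894/0.4955 ≈ 1.7951.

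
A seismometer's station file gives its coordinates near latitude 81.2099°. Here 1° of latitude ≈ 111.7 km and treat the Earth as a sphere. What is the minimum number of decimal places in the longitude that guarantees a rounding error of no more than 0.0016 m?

At 81.2099° one degree of longitude covers 111700 × cos 81.2099° ≈ 111700 × 0.1528 ≈ 17069.4 m.
With N decimal places the half-ulp bound is 0.5·10⁻ᴺ°, or 0.5·10⁻ᴺ × 17069.4 m on the ground.
Need 0.5 × 17069.4 × 10⁻ᴺ ≤ 0.0016 → 10⁻ᴺ ≤ 1.875e-07, so N ≥ 6.73.
N = 6 would give 0.00853 m (too coarse); N = 7 gives 0.000853 m ≤ 0.0016 m.

7 decimal places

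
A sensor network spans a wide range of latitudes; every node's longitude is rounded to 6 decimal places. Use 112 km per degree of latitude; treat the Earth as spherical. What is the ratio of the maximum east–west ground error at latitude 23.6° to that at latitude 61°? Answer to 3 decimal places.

1.890

Rounding to 6 decimal places leaves the longitude within ±5e-07° of the true value.
At 23.6°: 5e-07° × 112000 × cos 23.6° = 5e-07 × 112000 × 0.9164 ≈ 0.051316 m.
At 61°: 5e-07° × 112000 × cos 61° = 5e-07 × 112000 × 0.4848 ≈ 0.027149 m.
Ratio: 0.051316 / 0.027149 = cos 23.6° / cos 61° ≈ 1.8901.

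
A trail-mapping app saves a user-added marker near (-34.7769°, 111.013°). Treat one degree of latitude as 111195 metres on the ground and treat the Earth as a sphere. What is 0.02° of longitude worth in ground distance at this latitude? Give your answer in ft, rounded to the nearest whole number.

5993 ft

0.02° of longitude at 34.7769° is 0.02 × 111195 × cos 34.7769° ≈ 0.02 × 91333.3 = 1826.67 m.
In feet: 1826.67 m ÷ 0.3048 ≈ 5993 ft.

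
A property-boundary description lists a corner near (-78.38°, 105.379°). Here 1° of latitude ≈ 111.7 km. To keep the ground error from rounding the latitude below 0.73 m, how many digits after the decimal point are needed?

One degree of latitude covers 111700 m.
Rounding to N decimal places gives at most 0.5 × 10⁻ᴺ degrees of error, i.e. 0.5 × 10⁻ᴺ × 111700 m.
Setting 55850 × 10⁻ᴺ ≤ 0.73 gives 10ᴺ ≥ 7.651e+04, i.e. N ≥ 4.88.
At 4 places the error can reach 5.58 m, but 5 places keeps it to 0.558 m.

5 decimal places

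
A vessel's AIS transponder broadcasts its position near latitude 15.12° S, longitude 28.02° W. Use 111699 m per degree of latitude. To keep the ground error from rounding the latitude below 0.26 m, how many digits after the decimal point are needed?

6 decimal places

One degree of latitude covers 111699 m.
N decimal places → at most half a unit in the last place, 0.5 × 10⁻ᴺ° = 111699/2 × 10⁻ᴺ m.
Need 0.5 × 111699 × 10⁻ᴺ ≤ 0.26 → 10⁻ᴺ ≤ 4.655e-06, so N ≥ 5.33.
So 6 decimal places suffice (0.0558 m); 5 would allow up to 0.558 m.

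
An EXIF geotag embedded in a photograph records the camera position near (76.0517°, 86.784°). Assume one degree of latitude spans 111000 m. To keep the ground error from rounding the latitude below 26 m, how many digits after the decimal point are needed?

4 decimal places

One degree of latitude covers 111000 m.
Rounding to N decimal places gives at most 0.5 × 10⁻ᴺ degrees of error, i.e. 0.5 × 10⁻ᴺ × 111000 m.
Need 0.5 × 111000 × 10⁻ᴺ ≤ 26 → 10⁻ᴺ ≤ 4.685e-04, so N ≥ 3.33.
So 4 decimal places suffice (5.55 m); 3 would allow up to 55.5 m.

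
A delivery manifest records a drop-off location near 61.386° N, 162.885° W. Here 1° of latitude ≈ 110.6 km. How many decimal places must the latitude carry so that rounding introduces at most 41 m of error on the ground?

One degree of latitude covers 110600 m.
Rounding to N decimal places gives at most 0.5 × 10⁻ᴺ degrees of error, i.e. 0.5 × 10⁻ᴺ × 110600 m.
Need 0.5 × 110600 × 10⁻ᴺ ≤ 41 → 10⁻ᴺ ≤ 7.414e-04, so N ≥ 3.13.
So 4 decimal places suffice (5.53 m); 3 would allow up to 55.3 m.

4 decimal places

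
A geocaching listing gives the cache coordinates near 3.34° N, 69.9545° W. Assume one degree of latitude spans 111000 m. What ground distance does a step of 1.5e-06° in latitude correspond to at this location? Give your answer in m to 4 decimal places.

1.5e-06° × 111000 m/° = 0.1665 m.

0.1665 m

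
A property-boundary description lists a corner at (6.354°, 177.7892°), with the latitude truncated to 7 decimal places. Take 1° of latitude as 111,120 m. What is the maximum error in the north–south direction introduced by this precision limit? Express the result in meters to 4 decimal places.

Truncating at 7 decimal places can drop up to a full unit in the last place, so the latitude may be off by as much as 1e-07°.
North–south distance: 1e-07° × 111120 m/° = 0.011112 m.

0.0111 meters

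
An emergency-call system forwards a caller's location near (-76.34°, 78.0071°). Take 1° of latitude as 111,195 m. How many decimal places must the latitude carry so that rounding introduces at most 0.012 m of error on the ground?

7 decimal places

One degree of latitude covers 111195 m.
N decimal places → at most half a unit in the last place, 0.5 × 10⁻ᴺ° = 111195/2 × 10⁻ᴺ m.
Setting 55597.5 × 10⁻ᴺ ≤ 0.012 gives 10ᴺ ≥ 4.633e+06, i.e. N ≥ 6.67.
N = 6 would give 0.0556 m (too coarse); N = 7 gives 0.00556 m ≤ 0.012 m.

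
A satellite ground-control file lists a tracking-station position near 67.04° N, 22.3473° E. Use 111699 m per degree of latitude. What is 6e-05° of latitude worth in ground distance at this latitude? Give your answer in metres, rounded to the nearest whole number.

7 metres

6e-05° × 111699 m/° = 6.70194 m.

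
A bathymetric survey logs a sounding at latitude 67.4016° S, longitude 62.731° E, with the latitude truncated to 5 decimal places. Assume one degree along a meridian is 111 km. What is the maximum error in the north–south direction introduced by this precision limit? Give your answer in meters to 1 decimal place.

1.1 meters

Truncating at 5 decimal places can drop up to a full unit in the last place, so the latitude may be off by as much as 1e-05°.
North–south distance: 1e-05° × 111000 m/° = 1.11 m.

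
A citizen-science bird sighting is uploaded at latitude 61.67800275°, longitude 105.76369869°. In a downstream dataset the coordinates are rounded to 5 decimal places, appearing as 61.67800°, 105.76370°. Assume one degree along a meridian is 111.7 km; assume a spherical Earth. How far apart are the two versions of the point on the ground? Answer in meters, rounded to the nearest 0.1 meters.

0.3 meters

The latitude changed by +0.00000275° and the longitude by -0.00000131°.
North–south shift: 0.00000275 × 111700 = 0.307175 m.
E–W at 61.678°: -0.00000131° × 111700 × cos 61.678° = -0.00000131 × 111700 × 0.4744 ≈ -0.0694214 m.
Combined displacement = (0.307175² + 0.0694214²)^½ ≈ 0.314922 m.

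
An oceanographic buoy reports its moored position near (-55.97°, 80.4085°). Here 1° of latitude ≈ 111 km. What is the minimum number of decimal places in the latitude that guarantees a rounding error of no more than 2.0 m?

One degree of latitude covers 111000 m.
N decimal places → at most half a unit in the last place, 0.5 × 10⁻ᴺ° = 111000/2 × 10⁻ᴺ m.
Need 0.5 × 111000 × 10⁻ᴺ ≤ 2.0 → 10⁻ᴺ ≤ 3.604e-05, so N ≥ 4.44.
So 5 decimal places suffice (0.555 m); 4 would allow up to 5.55 m.

5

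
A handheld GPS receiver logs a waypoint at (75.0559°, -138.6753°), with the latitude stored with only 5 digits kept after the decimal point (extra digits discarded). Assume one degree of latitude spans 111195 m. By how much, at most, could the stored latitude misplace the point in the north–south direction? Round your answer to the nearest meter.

1 meters

Truncating at 5 decimal places can drop up to a full unit in the last place, so the latitude may be off by as much as 1e-05°.
Along the meridian that is 1e-05° × 111195 m/° = 1.11195 m.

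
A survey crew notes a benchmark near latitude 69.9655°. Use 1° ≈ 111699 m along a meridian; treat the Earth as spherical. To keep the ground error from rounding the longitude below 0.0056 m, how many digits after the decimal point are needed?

7 decimal places

At 69.9655° one degree of longitude covers 111699 × cos 69.9655° ≈ 111699 × 0.3426 ≈ 38266.5 m.
N decimal places → at most half a unit in the last place, 0.5 × 10⁻ᴺ° = 38266.5/2 × 10⁻ᴺ m.
Setting 19133.3 × 10⁻ᴺ ≤ 0.0056 gives 10ᴺ ≥ 3.417e+06, i.e. N ≥ 6.53.
So 7 decimal places suffice (0.00191 m); 6 would allow up to 0.0191 m.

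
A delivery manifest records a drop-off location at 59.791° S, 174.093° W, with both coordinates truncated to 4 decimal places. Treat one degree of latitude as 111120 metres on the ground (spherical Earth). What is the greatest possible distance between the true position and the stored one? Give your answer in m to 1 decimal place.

Truncating at 4 decimal places can drop up to a full unit in the last place, so each coordinate may be off by as much as 0.0001°.
North–south component: 0.0001° × 111120 = 11.112 m.
East–west component at 59.791°: 0.0001° × 111120 × cos 59.791° ≈ 0.0001 × 55910.7 ≈ 5.59107 m.
Worst case both components are at the extreme and orthogonal: √(11.112² + 5.59107²) ≈ 12.4393 m.

12.4 m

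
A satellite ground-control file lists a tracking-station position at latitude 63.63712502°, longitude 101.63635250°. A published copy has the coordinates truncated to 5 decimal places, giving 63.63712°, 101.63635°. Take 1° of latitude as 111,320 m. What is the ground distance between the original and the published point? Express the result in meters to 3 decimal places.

Δlat = 63.63712502 − 63.63712 = +0.00000502°; Δlon = 101.63635250 − 101.63635 = +0.00000250°.
North–south shift: 0.00000502 × 111320 = 0.558826 m.
E–W at 63.6371°: 0.00000250° × 111320 × cos 63.6371° = 0.00000250 × 111320 × 0.4441 ≈ 0.12358 m.
Hypotenuse of the two orthogonal shifts: √(0.558826² + 0.12358²) = 0.572328 m.

0.572 meters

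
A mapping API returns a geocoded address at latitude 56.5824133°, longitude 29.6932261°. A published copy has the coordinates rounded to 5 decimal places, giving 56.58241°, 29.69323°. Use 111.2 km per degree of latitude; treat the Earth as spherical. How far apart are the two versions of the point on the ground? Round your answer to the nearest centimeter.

44 centimeters

Δlat = 56.5824133 − 56.58241 = +0.0000033°; Δlon = 29.6932261 − 29.69323 = -0.0000039°.
N–S: 0.0000033° × 111200 m/° = 0.36696 m.
East–west at this latitude: -0.0000039° × 111200 × cos 56.5824° ≈ -0.0000039 × 61242 = -0.238844 m.
Distance: √(0.36696² + 0.238844²) ≈ 0.437842 m.
That is 0.437842 m = 43.784 cm.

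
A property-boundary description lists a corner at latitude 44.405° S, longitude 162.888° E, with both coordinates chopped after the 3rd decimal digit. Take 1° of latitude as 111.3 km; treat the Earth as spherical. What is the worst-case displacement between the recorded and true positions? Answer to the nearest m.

137 m

Truncating at 3 decimal places can drop up to a full unit in the last place, so each coordinate may be off by as much as 0.001°.
Latitude error → 0.001 × 111300 = 111.3 m along the meridian.
E–W at 44.405°: 0.001° × 111300 × cos 44.405° = 0.001 × 111300 × 0.7144 ≈ 79.514 m.
Combining orthogonally: (111.3² + 79.514²)^½ ≈ 136.785 m.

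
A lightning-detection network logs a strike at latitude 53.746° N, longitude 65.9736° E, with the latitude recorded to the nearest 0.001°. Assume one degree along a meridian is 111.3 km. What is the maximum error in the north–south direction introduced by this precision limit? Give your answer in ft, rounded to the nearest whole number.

Rounding to 3 decimal places leaves the latitude within ±0.0005° of the true value.
Along the meridian that is 0.0005° × 111300 m/° = 55.65 m.
In feet: 55.65 m ÷ 0.3048 ≈ 182.58 ft.

183 ft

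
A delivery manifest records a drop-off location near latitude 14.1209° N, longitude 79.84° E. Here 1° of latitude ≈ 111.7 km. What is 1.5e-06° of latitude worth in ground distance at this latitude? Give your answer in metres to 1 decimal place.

Along a meridian 1.5e-06° is 1.5e-06 × 111700 = 0.16755 m.

0.2 metres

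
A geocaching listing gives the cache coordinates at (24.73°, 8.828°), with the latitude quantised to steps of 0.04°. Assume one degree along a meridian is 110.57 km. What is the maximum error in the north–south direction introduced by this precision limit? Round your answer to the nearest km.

With a 0.04° grid the true value lies within half a step, ±0.04°/2 = ±0.02°, of the stored one.
So the N–S error is at most 0.02 × 110570 = 2211.4 m.
That is 2211.4 m = 2.2114 km.

2 km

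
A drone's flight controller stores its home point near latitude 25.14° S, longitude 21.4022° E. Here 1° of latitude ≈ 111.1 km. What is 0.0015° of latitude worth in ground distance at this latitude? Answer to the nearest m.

167 m

Along a meridian 0.0015° is 0.0015 × 111100 = 166.65 m.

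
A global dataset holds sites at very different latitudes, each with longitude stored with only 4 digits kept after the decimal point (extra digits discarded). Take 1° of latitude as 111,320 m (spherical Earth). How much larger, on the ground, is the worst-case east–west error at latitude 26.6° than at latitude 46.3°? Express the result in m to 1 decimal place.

Truncating at 4 decimal places can drop up to a full unit in the last place, so the longitude may be off by as much as 0.0001°.
At 26.6°: 0.0001° × 111320 × cos 26.6° = 0.0001 × 111320 × 0.8942 ≈ 9.9537 m.
Error at 46.3° = 0.0001° × 111320 × cos 46.3° ≈ 11.132 × 0.6909 = 7.6909 m.
Difference: 9.9537 − 7.6909 = 2.2628 m.

2.3 m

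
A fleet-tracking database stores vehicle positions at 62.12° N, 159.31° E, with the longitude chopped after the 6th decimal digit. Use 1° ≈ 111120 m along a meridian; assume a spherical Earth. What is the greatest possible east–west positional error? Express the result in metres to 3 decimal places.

0.052 metres

Truncating at 6 decimal places can drop up to a full unit in the last place, so the longitude may be off by as much as 1e-06°.
One degree of longitude at 62.12° is 111120 × cos 62.12° ≈ 111120 × 0.4676 = 51962.1 m.
East–west error: 1e-06° × 51962.1 m/° ≈ 0.0519621 m.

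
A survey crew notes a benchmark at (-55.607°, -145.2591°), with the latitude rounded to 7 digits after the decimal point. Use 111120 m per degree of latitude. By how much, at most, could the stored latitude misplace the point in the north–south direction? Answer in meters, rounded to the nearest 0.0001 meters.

0.0056 meters

Rounding to 7 decimal places leaves the latitude within ±5e-08° of the true value.
Along the meridian that is 5e-08° × 111120 m/° = 0.005556 m.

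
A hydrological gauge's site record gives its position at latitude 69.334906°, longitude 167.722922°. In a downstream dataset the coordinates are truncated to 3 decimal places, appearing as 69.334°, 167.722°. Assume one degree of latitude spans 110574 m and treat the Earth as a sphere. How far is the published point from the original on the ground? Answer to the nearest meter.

Δlat = 69.334906 − 69.334 = +0.000906°; Δlon = 167.722922 − 167.722 = +0.000922°.
N–S: 0.000906° × 110574 m/° = 100.18 m.
East–west at this latitude: 0.000922° × 110574 × cos 69.334° ≈ 0.000922 × 39023.7 = 35.9799 m.
Combined displacement = (100.18² + 35.9799²)^½ ≈ 106.445 m.

106 meters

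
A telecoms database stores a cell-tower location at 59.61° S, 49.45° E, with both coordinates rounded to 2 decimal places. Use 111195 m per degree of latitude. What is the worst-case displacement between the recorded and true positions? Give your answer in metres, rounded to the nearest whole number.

623 metres

Rounding to 2 decimal places leaves each coordinate within ±0.005° of the true value.
N–S: 0.005° × 111195 m/° = 555.975 m.
East–west component at 59.61°: 0.005° × 111195 × cos 59.61° ≈ 0.005 × 56251.7 ≈ 281.258 m.
The two errors are perpendicular, so the maximum displacement is √(555.975² + 281.258²) ≈ 623.069 m.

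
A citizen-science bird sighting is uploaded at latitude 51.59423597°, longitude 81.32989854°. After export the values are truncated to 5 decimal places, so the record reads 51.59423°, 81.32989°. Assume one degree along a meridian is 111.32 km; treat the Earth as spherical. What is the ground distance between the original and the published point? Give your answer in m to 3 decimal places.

0.889 m

Δlat = 51.59423597 − 51.59423 = +0.00000597°; Δlon = 81.32989854 − 81.32989 = +0.00000854°.
N–S: 0.00000597° × 111320 m/° = 0.66458 m.
East–west at this latitude: 0.00000854° × 111320 × cos 51.5942° ≈ 0.00000854 × 69155 = 0.590583 m.
Combined displacement = (0.66458² + 0.590583²)^½ ≈ 0.889076 m.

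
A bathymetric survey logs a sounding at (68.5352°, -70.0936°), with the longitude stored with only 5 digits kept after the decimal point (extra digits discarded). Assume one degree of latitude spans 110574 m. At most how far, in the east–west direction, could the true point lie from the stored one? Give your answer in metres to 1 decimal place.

0.4 metres

Truncating at 5 decimal places can drop up to a full unit in the last place, so the longitude may be off by as much as 1e-05°.
At latitude 68.5352° a degree of longitude spans 110574 m × cos 68.5352° = 110574 × 0.3659 ≈ 40462.3 m.
Maximum E–W displacement: 1e-05 × 40462.3 = 0.404623 m.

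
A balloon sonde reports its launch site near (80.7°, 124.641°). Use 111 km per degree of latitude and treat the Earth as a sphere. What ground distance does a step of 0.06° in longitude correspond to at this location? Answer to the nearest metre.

1076 metres

0.06° of longitude at 80.7° is 0.06 × 111000 × cos 80.7° ≈ 0.06 × 17938 = 1076.28 m.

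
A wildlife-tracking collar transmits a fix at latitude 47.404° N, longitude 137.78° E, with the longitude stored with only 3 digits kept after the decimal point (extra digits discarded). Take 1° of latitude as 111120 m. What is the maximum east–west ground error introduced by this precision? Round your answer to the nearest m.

75 m

Truncating at 3 decimal places can drop up to a full unit in the last place, so the longitude may be off by as much as 0.001°.
One degree of longitude at 47.404° is 111120 × cos 47.404° ≈ 111120 × 0.6768 = 75208.7 m.
East–west error: 0.001° × 75208.7 m/° ≈ 75.2087 m.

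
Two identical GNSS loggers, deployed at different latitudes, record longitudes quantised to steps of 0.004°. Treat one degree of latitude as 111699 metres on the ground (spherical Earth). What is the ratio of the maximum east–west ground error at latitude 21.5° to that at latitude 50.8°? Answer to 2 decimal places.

With a 0.004° grid the true value lies within half a step, ±0.004°/2 = ±0.002°, of the stored one.
At 21.5°: 0.002° × 111699 × cos 21.5° = 0.002 × 111699 × 0.9304 ≈ 207.85 m.
At 50.8°: 0.002° × 111699 × cos 50.8° = 0.002 × 111699 × 0.6320 ≈ 141.19 m.
Ratio: 207.85 / 141.19 = cos 21.5° / cos 50.8° ≈ 1.4721.

1.47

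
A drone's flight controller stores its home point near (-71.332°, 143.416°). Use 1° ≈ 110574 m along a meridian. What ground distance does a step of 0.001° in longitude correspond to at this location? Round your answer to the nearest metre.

35 metres

One degree of longitude here spans 110574 × cos 71.332° = 110574 × 0.3201 ≈ 35393 m; 0.001° of that is 35.393 m.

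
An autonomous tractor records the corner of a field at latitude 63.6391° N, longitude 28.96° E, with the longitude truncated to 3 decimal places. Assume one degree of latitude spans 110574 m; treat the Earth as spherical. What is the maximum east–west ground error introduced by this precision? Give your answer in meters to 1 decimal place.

Truncating at 3 decimal places can drop up to a full unit in the last place, so the longitude may be off by as much as 0.001°.
One degree of longitude at 63.6391° is 110574 × cos 63.6391° ≈ 110574 × 0.4440 = 49097.5 m.
Maximum E–W displacement: 0.001 × 49097.5 = 49.0975 m.

49.1 meters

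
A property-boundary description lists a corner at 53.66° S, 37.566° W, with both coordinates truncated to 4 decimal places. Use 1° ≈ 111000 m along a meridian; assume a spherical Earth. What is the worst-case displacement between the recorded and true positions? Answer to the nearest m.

13 m

Truncating at 4 decimal places can drop up to a full unit in the last place, so each coordinate may be off by as much as 0.0001°.
Latitude error → 0.0001 × 111000 = 11.1 m along the meridian.
East–west component at 53.66°: 0.0001° × 111000 × cos 53.66° ≈ 0.0001 × 65775.9 ≈ 6.57759 m.
The two errors are perpendicular, so the maximum displacement is √(11.1² + 6.57759²) ≈ 12.9025 m.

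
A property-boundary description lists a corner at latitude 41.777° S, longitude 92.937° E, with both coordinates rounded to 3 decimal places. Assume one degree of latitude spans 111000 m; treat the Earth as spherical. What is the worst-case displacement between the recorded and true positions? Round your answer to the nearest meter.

69 meters

Rounding to 3 decimal places leaves each coordinate within ±0.0005° of the true value.
Latitude error → 0.0005 × 111000 = 55.5 m along the meridian.
Longitude error → 0.0005 × 111000 × cos 41.777° = 0.0005 × 111000 × 0.7457 ≈ 41.3888 m.
Worst case both components are at the extreme and orthogonal: √(55.5² + 41.3888²) ≈ 69.2335 m.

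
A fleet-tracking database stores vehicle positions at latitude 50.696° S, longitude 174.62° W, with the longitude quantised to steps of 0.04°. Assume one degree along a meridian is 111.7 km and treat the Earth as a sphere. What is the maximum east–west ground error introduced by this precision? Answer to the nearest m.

With a 0.04° grid the true value lies within half a step, ±0.04°/2 = ±0.02°, of the stored one.
One degree of longitude at 50.696° is 111700 × cos 50.696° ≈ 111700 × 0.6334 = 70754.7 m.
So at most 0.02° × 70754.7 ≈ 1415.09 m east–west.

1415 m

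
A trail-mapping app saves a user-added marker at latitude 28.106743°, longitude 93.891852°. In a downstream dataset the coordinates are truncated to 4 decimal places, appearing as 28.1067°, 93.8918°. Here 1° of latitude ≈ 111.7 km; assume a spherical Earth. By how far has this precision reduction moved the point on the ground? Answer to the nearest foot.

23 feet

Δlat = 28.106743 − 28.1067 = +0.000043°; Δlon = 93.891852 − 93.8918 = +0.000052°.
North–south shift: 0.000043 × 111700 = 4.8031 m.
E–W at 28.1067°: 0.000052° × 111700 × cos 28.1067° = 0.000052 × 111700 × 0.8821 ≈ 5.12343 m.
Hypotenuse of the two orthogonal shifts: √(4.8031² + 5.12343²) = 7.02277 m.
Converting: 7.02277 m × 3.2808 ft/m ≈ 23.041 ft.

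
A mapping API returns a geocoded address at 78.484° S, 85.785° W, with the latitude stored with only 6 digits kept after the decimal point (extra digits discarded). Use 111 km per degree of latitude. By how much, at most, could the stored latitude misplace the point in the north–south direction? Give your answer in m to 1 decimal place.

0.1 m

Truncating at 6 decimal places can drop up to a full unit in the last place, so the latitude may be off by as much as 1e-06°.
Along the meridian that is 1e-06° × 111000 m/° = 0.111 m.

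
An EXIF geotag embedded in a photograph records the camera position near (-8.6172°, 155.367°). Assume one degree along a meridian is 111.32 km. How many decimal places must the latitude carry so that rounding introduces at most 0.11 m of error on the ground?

6

One degree of latitude covers 111320 m.
N decimal places → at most half a unit in the last place, 0.5 × 10⁻ᴺ° = 111320/2 × 10⁻ᴺ m.
Need 0.5 × 111320 × 10⁻ᴺ ≤ 0.11 → 10⁻ᴺ ≤ 1.976e-06, so N ≥ 5.70.
At 5 places the error can reach 0.557 m, but 6 places keeps it to 0.0557 m.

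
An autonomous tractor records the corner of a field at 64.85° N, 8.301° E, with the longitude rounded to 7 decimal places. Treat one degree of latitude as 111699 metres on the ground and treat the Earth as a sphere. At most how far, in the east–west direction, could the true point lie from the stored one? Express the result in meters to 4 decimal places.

Rounding to 7 decimal places leaves the longitude within ±5e-08° of the true value.
At latitude 64.85° a degree of longitude spans 111699 m × cos 64.85° = 111699 × 0.4250 ≈ 47470.9 m.
So at most 5e-08° × 47470.9 ≈ 0.00237355 m east–west.

0.0024 meters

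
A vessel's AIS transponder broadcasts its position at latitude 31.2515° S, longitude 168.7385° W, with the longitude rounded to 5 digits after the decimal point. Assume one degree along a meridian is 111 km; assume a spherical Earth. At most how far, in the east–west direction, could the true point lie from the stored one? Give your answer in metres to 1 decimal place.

0.5 metres

Rounding to 5 decimal places leaves the longitude within ±5e-06° of the true value.
One degree of longitude at 31.2515° is 111000 × cos 31.2515° ≈ 111000 × 0.8549 = 94893.7 m.
So at most 5e-06° × 94893.7 ≈ 0.474469 m east–west.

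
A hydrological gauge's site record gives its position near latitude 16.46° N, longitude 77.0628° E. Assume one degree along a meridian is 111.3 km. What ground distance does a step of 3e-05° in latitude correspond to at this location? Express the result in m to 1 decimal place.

Along a meridian 3e-05° is 3e-05 × 111300 = 3.339 m.

3.3 m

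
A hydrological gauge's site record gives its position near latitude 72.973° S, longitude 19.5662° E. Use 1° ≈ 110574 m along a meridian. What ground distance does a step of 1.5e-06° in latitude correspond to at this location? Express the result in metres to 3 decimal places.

1.5e-06° × 110574 m/° = 0.165861 m.

0.166 metres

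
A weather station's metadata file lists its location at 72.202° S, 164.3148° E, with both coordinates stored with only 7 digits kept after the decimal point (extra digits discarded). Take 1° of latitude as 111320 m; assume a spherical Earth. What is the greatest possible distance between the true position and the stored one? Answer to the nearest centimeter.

Truncating at 7 decimal places can drop up to a full unit in the last place, so each coordinate may be off by as much as 1e-07°.
North–south component: 1e-07° × 111320 = 0.011132 m.
East–west component at 72.202°: 1e-07° × 111320 × cos 72.202° ≈ 1e-07 × 34026.3 ≈ 0.00340263 m.
Combining orthogonally: (0.011132² + 0.00340263²)^½ ≈ 0.0116404 m.
That is 0.0116404 m = 1.164 cm.

1 centimeters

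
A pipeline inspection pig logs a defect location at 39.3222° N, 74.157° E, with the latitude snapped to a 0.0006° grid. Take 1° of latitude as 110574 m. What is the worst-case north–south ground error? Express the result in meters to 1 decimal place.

33.2 meters

With a 0.0006° grid the true value lies within half a step, ±0.0006°/2 = ±0.0003°, of the stored one.
North–south distance: 0.0003° × 110574 m/° = 33.1722 m.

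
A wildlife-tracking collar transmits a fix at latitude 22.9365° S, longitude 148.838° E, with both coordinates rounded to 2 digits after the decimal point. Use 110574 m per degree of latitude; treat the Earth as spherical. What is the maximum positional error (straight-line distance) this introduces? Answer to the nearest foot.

Rounding to 2 decimal places leaves each coordinate within ±0.005° of the true value.
N–S: 0.005° × 110574 m/° = 552.87 m.
Longitude error → 0.005 × 110574 × cos 22.9365° = 0.005 × 110574 × 0.9209 ≈ 509.159 m.
Worst case both components are at the extreme and orthogonal: √(552.87² + 509.159²) ≈ 751.603 m.
In feet: 751.603 m ÷ 0.3048 ≈ 2465.9 ft.

2466 feet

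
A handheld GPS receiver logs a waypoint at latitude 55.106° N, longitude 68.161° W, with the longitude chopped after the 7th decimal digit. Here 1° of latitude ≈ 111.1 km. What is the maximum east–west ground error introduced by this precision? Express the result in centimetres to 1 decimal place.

0.6 centimetres

Truncating at 7 decimal places can drop up to a full unit in the last place, so the longitude may be off by as much as 1e-07°.
At latitude 55.106° a degree of longitude spans 111100 m × cos 55.106° = 111100 × 0.5721 ≈ 63555.9 m.
Maximum E–W displacement: 1e-07 × 63555.9 = 0.00635559 m.
That is 0.00635559 m = 0.63556 cm.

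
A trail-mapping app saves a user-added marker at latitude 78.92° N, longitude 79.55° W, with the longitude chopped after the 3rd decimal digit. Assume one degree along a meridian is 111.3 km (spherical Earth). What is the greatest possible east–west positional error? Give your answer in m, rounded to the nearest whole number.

21 m

Truncating at 3 decimal places can drop up to a full unit in the last place, so the longitude may be off by as much as 0.001°.
Parallels shrink by cos φ, so at 78.92° a degree of longitude is 111300 × 0.1922 ≈ 21389.6 m.
So at most 0.001° × 21389.6 ≈ 21.3896 m east–west.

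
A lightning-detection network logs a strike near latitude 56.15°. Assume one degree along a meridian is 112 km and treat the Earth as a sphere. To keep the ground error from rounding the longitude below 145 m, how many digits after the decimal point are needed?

At 56.15° one degree of longitude covers 112000 × cos 56.15° ≈ 112000 × 0.5570 ≈ 62386.3 m.
N decimal places → at most half a unit in the last place, 0.5 × 10⁻ᴺ° = 62386.3/2 × 10⁻ᴺ m.
Need 0.5 × 62386.3 × 10⁻ᴺ ≤ 145 → 10⁻ᴺ ≤ 4.648e-03, so N ≥ 2.33.
N = 2 would give 312 m (too coarse); N = 3 gives 31.2 m ≤ 145 m.

3 decimal places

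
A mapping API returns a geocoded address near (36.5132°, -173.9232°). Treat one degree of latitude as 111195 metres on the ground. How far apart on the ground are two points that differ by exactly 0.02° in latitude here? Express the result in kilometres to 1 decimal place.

2.2 kilometres

0.02° × 111195 m/° = 2223.9 m.
That is 2223.9 m = 2.2239 km.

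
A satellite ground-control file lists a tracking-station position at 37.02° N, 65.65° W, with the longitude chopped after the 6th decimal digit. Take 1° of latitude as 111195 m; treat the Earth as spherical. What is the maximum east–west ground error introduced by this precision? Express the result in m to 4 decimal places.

Truncating at 6 decimal places can drop up to a full unit in the last place, so the longitude may be off by as much as 1e-06°.
One degree of longitude at 37.02° is 111195 × cos 37.02° ≈ 111195 × 0.7984 = 88780.9 m.
East–west error: 1e-06° × 88780.9 m/° ≈ 0.0887809 m.

0.0888 m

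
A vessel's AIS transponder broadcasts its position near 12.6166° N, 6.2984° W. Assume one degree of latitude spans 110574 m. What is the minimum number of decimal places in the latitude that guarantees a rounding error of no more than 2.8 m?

One degree of latitude covers 110574 m.
Rounding to N decimal places gives at most 0.5 × 10⁻ᴺ degrees of error, i.e. 0.5 × 10⁻ᴺ × 110574 m.
Setting 55287 × 10⁻ᴺ ≤ 2.8 gives 10ᴺ ≥ 1.975e+04, i.e. N ≥ 4.30.
At 4 places the error can reach 5.53 m, but 5 places keeps it to 0.553 m.

5 decimal places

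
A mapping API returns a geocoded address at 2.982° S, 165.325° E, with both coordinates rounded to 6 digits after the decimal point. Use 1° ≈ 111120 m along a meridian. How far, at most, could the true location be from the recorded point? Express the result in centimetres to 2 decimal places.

7.85 centimetres

Rounding to 6 decimal places leaves each coordinate within ±5e-07° of the true value.
N–S: 5e-07° × 111120 m/° = 0.05556 m.
Longitude error → 5e-07 × 111120 × cos 2.982° = 5e-07 × 111120 × 0.9986 ≈ 0.0554848 m.
Combining orthogonally: (0.05556² + 0.0554848²)^½ ≈ 0.0785205 m.
That is 0.0785205 m = 7.8521 cm.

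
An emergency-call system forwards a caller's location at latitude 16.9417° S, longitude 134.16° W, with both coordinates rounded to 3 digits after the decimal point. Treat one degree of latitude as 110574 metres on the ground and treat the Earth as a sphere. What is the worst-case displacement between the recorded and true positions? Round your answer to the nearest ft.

Rounding to 3 decimal places leaves each coordinate within ±0.0005° of the true value.
North–south component: 0.0005° × 110574 = 55.287 m.
E–W at 16.9417°: 0.0005° × 110574 × cos 16.9417° = 0.0005 × 110574 × 0.9566 ≈ 52.8876 m.
Combining orthogonally: (55.287² + 52.8876²)^½ ≈ 76.5098 m.
Converting: 76.5098 m × 3.2808 ft/m ≈ 251.02 ft.

251 ft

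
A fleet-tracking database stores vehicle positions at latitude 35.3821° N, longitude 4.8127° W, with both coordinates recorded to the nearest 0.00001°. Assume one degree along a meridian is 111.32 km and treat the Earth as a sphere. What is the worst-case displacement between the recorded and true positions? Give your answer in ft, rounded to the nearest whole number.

2 ft

Rounding to 5 decimal places leaves each coordinate within ±5e-06° of the true value.
Latitude error → 5e-06 × 111320 = 0.5566 m along the meridian.
East–west component at 35.3821°: 5e-06° × 111320 × cos 35.3821° ≈ 5e-06 × 90760.2 ≈ 0.453801 m.
Combining orthogonally: (0.5566² + 0.453801²)^½ ≈ 0.71815 m.
Converting: 0.71815 m × 3.2808 ft/m ≈ 2.3561 ft.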